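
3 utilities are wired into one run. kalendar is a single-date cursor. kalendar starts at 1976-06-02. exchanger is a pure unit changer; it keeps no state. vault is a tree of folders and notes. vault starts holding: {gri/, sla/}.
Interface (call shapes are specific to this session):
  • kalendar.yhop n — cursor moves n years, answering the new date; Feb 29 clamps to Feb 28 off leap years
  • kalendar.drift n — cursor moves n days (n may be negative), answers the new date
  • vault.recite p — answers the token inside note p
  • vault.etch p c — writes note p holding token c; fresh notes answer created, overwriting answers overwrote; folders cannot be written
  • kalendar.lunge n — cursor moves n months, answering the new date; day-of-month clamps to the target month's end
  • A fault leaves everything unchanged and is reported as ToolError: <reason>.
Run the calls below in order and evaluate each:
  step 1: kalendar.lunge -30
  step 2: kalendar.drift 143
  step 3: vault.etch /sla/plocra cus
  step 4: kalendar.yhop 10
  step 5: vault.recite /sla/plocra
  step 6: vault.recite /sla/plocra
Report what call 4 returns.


# kalendar.lunge(n=-30) ~> 1973-12-02
# kalendar.drift(n=143) ~> 1974-04-24
# vault.etch(p=/sla/plocra, c=cus) ~> created
# kalendar.yhop(n=10) ~> 1984-04-24
# vault.recite(p=/sla/plocra) ~> cus
# vault.recite(p=/sla/plocra) ~> cus

Answer: 1984-04-24


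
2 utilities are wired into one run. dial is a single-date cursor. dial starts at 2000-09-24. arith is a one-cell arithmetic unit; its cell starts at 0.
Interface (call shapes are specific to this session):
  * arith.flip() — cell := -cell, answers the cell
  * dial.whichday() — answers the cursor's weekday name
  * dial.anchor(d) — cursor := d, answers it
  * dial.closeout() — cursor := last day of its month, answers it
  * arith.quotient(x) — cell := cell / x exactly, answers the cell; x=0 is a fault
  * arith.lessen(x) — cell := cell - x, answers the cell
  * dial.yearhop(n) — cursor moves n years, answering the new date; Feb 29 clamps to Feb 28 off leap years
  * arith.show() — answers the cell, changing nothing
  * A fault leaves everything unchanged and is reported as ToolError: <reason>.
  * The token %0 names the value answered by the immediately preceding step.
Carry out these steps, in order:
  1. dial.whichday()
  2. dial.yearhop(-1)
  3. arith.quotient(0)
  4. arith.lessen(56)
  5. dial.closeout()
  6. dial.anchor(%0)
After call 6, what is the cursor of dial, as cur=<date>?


# 1. dial.whichday() => Sunday
# 2. dial.yearhop(-1) => 1999-09-24
# 3. arith.quotient(0) => ToolError: division by zero
# 4. arith.lessen(56) => -56
# 5. dial.closeout() => 1999-09-30
# 6. dial.anchor(%0) => 1999-09-30

Answer: cur=1999-09-30


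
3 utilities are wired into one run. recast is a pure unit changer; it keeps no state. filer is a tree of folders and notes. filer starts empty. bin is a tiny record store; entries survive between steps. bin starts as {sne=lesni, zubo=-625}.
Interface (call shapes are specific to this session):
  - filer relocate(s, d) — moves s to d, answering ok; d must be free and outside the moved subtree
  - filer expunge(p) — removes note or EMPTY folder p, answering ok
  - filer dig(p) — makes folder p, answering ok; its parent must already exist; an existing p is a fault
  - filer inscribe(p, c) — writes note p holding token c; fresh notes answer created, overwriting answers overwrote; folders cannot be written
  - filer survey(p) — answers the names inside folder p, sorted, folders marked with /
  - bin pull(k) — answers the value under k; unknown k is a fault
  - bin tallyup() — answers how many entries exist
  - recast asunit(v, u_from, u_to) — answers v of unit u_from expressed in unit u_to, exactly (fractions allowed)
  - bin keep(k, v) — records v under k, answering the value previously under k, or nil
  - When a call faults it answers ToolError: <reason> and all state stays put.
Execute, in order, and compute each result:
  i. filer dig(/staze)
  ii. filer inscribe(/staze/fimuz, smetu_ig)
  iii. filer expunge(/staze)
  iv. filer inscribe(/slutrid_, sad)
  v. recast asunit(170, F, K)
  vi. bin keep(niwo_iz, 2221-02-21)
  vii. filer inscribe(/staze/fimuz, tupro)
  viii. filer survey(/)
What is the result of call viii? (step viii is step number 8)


→ filer dig(p→/staze)
← ok
→ filer inscribe(p→/staze/fimuz, c→smetu_ig)
← created
→ filer expunge(p→/staze)
← ToolError: not empty
→ filer inscribe(p→/slutrid_, c→sad)
← created
→ recast asunit(v→170, u_from→F, u_to→K)
← 20989/60
→ bin keep(k→niwo_iz, v→2221-02-21)
← nil
→ filer inscribe(p→/staze/fimuz, c→tupro)
← overwrote
→ filer survey(p→/)
← [slutrid_, staze/]

Answer: [slutrid_, staze/]


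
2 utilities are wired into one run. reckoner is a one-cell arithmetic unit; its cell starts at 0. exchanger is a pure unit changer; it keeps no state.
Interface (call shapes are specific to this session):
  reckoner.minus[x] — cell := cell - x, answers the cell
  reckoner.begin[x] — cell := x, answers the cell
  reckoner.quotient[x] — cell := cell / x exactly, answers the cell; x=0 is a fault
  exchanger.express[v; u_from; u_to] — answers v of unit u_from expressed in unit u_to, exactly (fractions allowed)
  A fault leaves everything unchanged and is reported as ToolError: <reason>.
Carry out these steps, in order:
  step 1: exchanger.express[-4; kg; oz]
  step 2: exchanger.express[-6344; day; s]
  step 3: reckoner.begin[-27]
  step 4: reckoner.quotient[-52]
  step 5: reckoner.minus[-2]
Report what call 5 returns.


Answer: 131/52

Derivation:
Next I call express passing -4, kg, oz, giving -6400000000/45359237.
I try express passing -6344, day, s, and get -548121600.
I call begin passing -27, → -27.
Now I run quotient passing -52, and observe 27/52.
I call minus passing -2, and observe 131/52.


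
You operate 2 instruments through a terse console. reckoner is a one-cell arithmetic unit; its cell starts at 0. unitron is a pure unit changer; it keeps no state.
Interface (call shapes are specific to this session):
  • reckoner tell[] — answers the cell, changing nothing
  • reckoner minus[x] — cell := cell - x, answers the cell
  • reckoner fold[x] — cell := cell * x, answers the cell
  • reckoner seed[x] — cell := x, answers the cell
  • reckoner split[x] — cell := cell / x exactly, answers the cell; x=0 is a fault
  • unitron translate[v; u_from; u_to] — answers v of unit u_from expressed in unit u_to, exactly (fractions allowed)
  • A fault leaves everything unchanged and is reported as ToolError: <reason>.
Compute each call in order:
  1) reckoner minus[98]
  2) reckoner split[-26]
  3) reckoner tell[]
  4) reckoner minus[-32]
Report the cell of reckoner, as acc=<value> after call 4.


Answer: acc=465/13

Derivation:
==> reckoner minus(x: 98)
<== -98
==> reckoner split(x: -26)
<== 49/13
==> reckoner tell()
<== 49/13
==> reckoner minus(x: -32)
<== 465/13


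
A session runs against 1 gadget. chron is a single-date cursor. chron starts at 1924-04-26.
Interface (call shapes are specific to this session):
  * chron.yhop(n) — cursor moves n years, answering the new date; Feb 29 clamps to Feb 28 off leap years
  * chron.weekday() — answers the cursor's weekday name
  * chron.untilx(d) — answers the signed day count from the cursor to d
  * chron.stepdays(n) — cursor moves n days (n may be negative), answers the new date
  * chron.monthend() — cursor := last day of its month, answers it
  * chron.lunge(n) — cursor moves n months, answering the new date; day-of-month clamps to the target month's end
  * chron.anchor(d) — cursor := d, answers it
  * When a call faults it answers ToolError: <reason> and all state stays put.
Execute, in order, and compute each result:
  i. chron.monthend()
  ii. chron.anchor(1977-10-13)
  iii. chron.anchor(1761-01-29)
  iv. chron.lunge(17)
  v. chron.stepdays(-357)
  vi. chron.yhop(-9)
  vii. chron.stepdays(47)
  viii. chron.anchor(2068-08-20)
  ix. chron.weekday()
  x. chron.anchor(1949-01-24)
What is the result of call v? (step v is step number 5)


Answer: 1761-07-07

Derivation:
==> chron.monthend()
<== 1924-04-30
==> chron.anchor(d: 1977-10-13)
<== 1977-10-13
==> chron.anchor(d: 1761-01-29)
<== 1761-01-29
==> chron.lunge(n: 17)
<== 1762-06-29
==> chron.stepdays(n: -357)
<== 1761-07-07
==> chron.yhop(n: -9)
<== 1752-07-07
==> chron.stepdays(n: 47)
<== 1752-08-23
==> chron.anchor(d: 2068-08-20)
<== 2068-08-20
==> chron.weekday()
<== Monday
==> chron.anchor(d: 1949-01-24)
<== 1949-01-24


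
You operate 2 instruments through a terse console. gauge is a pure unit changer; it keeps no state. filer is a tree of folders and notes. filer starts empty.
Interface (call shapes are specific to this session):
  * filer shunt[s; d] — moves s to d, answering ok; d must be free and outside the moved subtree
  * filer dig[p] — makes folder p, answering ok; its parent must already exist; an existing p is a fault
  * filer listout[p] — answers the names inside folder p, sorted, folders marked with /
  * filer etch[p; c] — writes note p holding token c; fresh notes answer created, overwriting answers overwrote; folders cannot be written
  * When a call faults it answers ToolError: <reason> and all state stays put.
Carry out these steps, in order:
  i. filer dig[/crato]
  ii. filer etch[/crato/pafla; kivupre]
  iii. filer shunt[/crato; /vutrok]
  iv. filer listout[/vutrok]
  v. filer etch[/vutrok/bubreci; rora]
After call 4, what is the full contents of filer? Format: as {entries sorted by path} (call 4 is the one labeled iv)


>>> filer dig p='/crato'
= ok
>>> filer etch p='/crato/pafla' c='kivupre'
= created
>>> filer shunt s='/crato' d='/vutrok'
= ok
>>> filer listout p='/vutrok'
= [pafla]
>>> filer etch p='/vutrok/bubreci' c='rora'
= created

Answer: {vutrok/, vutrok/pafla=kivupre}


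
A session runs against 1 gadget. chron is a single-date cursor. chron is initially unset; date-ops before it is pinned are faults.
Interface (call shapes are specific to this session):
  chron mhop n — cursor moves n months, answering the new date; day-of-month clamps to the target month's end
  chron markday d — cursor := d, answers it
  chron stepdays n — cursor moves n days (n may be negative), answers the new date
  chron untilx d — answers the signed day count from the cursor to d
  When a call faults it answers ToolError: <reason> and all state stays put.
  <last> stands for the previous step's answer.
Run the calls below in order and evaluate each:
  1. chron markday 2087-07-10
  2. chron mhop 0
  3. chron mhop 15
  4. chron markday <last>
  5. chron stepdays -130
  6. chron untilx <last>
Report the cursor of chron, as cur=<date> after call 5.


Answer: cur=2088-06-02

Derivation:
>>> chron markday d=2087-07-10
  2087-07-10
>>> chron mhop n=0
  2087-07-10
>>> chron mhop n=15
  2088-10-10
>>> chron markday d=<last>
  2088-10-10
>>> chron stepdays n=-130
  2088-06-02
>>> chron untilx d=<last>
  0


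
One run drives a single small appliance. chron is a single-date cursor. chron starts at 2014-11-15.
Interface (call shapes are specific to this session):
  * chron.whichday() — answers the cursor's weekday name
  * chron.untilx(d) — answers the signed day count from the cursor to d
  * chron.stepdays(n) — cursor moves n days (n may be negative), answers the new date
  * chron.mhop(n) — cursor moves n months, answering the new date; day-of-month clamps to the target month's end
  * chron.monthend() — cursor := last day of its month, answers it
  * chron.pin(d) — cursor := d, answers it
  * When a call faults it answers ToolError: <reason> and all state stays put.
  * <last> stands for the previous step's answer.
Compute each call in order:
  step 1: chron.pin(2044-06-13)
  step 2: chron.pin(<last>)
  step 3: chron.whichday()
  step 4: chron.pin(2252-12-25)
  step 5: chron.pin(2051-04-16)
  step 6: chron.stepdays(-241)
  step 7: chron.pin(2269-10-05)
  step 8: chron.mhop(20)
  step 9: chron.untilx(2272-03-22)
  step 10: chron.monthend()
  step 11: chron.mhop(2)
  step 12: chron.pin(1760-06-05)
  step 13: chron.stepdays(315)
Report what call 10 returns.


$ chron.pin d: 2044-06-13
:: 2044-06-13
$ chron.pin d: <last>
:: 2044-06-13
$ chron.whichday
:: Monday
$ chron.pin d: 2252-12-25
:: 2252-12-25
$ chron.pin d: 2051-04-16
:: 2051-04-16
$ chron.stepdays n: -241
:: 2050-08-18
$ chron.pin d: 2269-10-05
:: 2269-10-05
$ chron.mhop n: 20
:: 2271-06-05
$ chron.untilx d: 2272-03-22
:: 291
$ chron.monthend
:: 2271-06-30
$ chron.mhop n: 2
:: 2271-08-30
$ chron.pin d: 1760-06-05
:: 1760-06-05
$ chron.stepdays n: 315
:: 1761-04-16

Answer: 2271-06-30


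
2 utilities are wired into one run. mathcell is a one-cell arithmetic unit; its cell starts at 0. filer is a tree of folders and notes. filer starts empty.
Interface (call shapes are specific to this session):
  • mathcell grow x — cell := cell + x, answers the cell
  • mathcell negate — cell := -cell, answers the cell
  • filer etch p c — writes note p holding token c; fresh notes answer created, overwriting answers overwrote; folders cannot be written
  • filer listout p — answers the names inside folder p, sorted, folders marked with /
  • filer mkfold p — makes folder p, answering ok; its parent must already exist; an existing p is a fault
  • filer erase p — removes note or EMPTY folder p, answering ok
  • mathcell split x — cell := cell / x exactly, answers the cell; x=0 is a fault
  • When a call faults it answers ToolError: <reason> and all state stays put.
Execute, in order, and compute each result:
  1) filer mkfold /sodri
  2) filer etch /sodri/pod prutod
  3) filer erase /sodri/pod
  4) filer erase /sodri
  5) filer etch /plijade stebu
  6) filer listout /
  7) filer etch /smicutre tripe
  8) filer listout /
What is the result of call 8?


Answer: [plijade, smicutre]

Derivation:
// 1. filer mkfold(p→/sodri) => ok
// 2. filer etch(p→/sodri/pod, c→prutod) => created
// 3. filer erase(p→/sodri/pod) => ok
// 4. filer erase(p→/sodri) => ok
// 5. filer etch(p→/plijade, c→stebu) => created
// 6. filer listout(p→/) => [plijade]
// 7. filer etch(p→/smicutre, c→tripe) => created
// 8. filer listout(p→/) => [plijade, smicutre]


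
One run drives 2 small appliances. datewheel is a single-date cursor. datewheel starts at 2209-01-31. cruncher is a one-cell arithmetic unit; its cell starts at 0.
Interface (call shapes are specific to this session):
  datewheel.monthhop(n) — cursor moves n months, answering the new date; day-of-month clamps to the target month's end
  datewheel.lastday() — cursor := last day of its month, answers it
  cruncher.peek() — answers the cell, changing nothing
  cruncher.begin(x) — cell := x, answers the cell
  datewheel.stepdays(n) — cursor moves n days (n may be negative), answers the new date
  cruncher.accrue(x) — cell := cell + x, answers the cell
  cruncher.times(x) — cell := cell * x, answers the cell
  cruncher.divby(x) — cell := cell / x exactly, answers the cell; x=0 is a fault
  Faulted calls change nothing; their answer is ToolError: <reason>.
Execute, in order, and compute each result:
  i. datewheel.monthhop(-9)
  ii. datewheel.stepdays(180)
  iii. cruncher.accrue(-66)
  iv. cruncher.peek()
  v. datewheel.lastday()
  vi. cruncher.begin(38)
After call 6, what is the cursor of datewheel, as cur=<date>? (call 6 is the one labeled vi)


Answer: cur=2208-10-31

Derivation:
-- 1. datewheel.monthhop(n→-9) : 2208-04-30
-- 2. datewheel.stepdays(n→180) : 2208-10-27
-- 3. cruncher.accrue(x→-66) : -66
-- 4. cruncher.peek() : -66
-- 5. datewheel.lastday() : 2208-10-31
-- 6. cruncher.begin(x→38) : 38


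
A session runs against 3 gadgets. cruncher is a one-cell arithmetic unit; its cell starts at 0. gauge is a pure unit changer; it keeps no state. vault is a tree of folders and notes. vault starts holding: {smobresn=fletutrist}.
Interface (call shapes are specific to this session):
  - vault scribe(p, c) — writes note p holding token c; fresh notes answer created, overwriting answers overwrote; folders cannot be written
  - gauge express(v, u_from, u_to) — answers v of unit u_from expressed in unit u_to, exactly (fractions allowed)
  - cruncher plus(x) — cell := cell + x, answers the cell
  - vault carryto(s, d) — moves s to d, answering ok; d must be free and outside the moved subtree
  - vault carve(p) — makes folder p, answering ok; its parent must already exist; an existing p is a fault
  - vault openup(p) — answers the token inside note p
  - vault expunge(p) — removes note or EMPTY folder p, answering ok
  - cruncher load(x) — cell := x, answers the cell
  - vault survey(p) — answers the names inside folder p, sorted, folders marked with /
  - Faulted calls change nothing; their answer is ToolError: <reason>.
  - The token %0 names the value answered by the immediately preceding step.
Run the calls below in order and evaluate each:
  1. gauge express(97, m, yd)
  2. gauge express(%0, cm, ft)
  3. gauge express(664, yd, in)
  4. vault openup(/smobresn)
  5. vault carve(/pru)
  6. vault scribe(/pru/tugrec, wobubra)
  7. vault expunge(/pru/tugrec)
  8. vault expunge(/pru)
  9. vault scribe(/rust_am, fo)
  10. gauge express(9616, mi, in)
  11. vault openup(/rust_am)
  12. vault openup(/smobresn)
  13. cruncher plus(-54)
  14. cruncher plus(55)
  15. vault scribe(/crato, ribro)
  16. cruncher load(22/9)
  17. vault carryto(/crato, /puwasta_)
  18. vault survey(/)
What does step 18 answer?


Step: gauge express[v=97; u_from=m; u_to=yd]
Result: 121250/1143
Step: gauge express[v=%0; u_from=cm; u_to=ft]
Result: 1515625/435483
Step: gauge express[v=664; u_from=yd; u_to=in]
Result: 23904
Step: vault openup[p=/smobresn]
Result: fletutrist
Step: vault carve[p=/pru]
Result: ok
Step: vault scribe[p=/pru/tugrec; c=wobubra]
Result: created
Step: vault expunge[p=/pru/tugrec]
Result: ok
Step: vault expunge[p=/pru]
Result: ok
Step: vault scribe[p=/rust_am; c=fo]
Result: created
Step: gauge express[v=9616; u_from=mi; u_to=in]
Result: 609269760
Step: vault openup[p=/rust_am]
Result: fo
Step: vault openup[p=/smobresn]
Result: fletutrist
Step: cruncher plus[x=-54]
Result: -54
Step: cruncher plus[x=55]
Result: 1
Step: vault scribe[p=/crato; c=ribro]
Result: created
Step: cruncher load[x=22/9]
Result: 22/9
Step: vault carryto[s=/crato; d=/puwasta_]
Result: ok
Step: vault survey[p=/]
Result: [puwasta_, rust_am, smobresn]

Answer: [puwasta_, rust_am, smobresn]


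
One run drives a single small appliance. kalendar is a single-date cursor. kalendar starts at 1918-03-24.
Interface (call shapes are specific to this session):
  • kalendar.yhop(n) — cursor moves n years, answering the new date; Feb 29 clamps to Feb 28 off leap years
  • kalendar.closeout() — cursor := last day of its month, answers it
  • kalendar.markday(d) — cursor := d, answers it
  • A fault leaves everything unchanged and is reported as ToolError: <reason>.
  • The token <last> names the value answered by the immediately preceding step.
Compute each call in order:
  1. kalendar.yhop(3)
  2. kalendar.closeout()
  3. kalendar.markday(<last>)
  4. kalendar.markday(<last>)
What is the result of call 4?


Answer: 1921-03-31

Derivation:
> kalendar.yhop n: 3
[out] 1921-03-24
> kalendar.closeout
[out] 1921-03-31
> kalendar.markday d: <last>
[out] 1921-03-31
> kalendar.markday d: <last>
[out] 1921-03-31


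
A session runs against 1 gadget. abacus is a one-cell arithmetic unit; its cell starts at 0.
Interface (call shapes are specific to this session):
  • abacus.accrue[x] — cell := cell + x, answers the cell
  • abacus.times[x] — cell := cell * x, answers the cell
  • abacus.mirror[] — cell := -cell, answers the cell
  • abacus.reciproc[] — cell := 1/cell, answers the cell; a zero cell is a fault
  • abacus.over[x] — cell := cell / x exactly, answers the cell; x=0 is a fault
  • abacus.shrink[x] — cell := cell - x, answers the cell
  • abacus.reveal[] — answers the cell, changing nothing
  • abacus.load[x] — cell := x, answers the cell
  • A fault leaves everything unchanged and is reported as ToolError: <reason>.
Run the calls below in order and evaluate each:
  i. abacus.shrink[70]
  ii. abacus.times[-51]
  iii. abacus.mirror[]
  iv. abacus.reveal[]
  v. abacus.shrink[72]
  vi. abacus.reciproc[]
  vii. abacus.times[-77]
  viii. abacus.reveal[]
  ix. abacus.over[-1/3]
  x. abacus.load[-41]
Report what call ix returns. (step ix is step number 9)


==> abacus.shrink(x=70)
<== -70
==> abacus.times(x=-51)
<== 3570
==> abacus.mirror()
<== -3570
==> abacus.reveal()
<== -3570
==> abacus.shrink(x=72)
<== -3642
==> abacus.reciproc()
<== -1/3642
==> abacus.times(x=-77)
<== 77/3642
==> abacus.reveal()
<== 77/3642
==> abacus.over(x=-1/3)
<== -77/1214
==> abacus.load(x=-41)
<== -41

Answer: -77/1214


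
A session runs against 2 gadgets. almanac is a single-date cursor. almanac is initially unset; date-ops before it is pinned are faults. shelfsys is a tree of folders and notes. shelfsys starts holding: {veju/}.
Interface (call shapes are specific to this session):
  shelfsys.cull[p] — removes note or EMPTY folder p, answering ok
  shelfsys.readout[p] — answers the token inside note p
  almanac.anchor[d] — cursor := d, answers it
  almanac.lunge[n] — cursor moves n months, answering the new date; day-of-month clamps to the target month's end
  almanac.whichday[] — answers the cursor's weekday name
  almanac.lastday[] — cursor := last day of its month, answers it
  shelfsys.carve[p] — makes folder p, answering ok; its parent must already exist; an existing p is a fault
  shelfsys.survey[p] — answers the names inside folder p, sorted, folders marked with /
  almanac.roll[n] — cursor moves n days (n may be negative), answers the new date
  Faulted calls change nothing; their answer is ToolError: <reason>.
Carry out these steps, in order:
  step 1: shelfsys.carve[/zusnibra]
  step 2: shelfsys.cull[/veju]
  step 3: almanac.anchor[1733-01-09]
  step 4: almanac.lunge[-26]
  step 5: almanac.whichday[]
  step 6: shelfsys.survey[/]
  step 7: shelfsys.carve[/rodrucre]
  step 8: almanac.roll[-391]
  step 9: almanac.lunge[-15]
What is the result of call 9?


CALL carve[/zusnibra]
RET  ok
CALL cull[/veju]
RET  ok
CALL anchor[1733-01-09]
RET  1733-01-09
CALL lunge[-26]
RET  1730-11-09
CALL whichday[]
RET  Thursday
CALL survey[/]
RET  [zusnibra/]
CALL carve[/rodrucre]
RET  ok
CALL roll[-391]
RET  1729-10-14
CALL lunge[-15]
RET  1728-07-14

Answer: 1728-07-14


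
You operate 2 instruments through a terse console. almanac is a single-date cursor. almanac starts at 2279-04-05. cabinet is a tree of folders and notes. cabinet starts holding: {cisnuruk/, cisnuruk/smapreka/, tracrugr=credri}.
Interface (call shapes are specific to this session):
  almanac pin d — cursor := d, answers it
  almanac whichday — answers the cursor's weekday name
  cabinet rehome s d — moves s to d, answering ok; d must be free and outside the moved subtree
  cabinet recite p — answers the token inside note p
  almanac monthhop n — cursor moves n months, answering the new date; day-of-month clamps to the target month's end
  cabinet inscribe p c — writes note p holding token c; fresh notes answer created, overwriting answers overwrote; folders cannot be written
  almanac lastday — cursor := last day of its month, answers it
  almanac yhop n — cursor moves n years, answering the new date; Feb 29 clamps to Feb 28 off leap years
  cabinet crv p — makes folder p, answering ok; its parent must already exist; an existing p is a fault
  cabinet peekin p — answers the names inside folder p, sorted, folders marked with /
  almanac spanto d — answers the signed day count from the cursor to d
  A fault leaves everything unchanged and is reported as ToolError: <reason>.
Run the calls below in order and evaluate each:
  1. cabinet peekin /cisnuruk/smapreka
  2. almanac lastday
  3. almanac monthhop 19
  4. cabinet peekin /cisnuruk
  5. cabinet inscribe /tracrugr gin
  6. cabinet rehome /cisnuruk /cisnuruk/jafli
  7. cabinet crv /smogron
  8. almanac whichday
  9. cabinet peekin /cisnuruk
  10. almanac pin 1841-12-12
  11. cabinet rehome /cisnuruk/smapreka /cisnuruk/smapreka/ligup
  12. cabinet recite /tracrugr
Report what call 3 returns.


Using cabinet peekin(p: /cisnuruk/smapreka), → [].
Then almanac lastday(), — result: 2279-04-30.
Next I call almanac monthhop(n: 19), and see 2280-11-30.
Then cabinet peekin(p: /cisnuruk): [smapreka/].
I call cabinet inscribe(p: /tracrugr, c: gin), — result: overwrote.
I try cabinet rehome(s: /cisnuruk, d: /cisnuruk/jafli), and get ToolError: into itself.
Using cabinet crv(p: /smogron): ok.
I try almanac whichday(), and get Tuesday.
Calling cabinet peekin(p: /cisnuruk), and observe [smapreka/].
I use almanac pin(d: 1841-12-12), — result: 1841-12-12.
Then cabinet rehome(s: /cisnuruk/smapreka, d: /cisnuruk/smapreka/ligup), and observe ToolError: into itself.
I invoke cabinet recite(p: /tracrugr), giving gin.

Answer: 2280-11-30


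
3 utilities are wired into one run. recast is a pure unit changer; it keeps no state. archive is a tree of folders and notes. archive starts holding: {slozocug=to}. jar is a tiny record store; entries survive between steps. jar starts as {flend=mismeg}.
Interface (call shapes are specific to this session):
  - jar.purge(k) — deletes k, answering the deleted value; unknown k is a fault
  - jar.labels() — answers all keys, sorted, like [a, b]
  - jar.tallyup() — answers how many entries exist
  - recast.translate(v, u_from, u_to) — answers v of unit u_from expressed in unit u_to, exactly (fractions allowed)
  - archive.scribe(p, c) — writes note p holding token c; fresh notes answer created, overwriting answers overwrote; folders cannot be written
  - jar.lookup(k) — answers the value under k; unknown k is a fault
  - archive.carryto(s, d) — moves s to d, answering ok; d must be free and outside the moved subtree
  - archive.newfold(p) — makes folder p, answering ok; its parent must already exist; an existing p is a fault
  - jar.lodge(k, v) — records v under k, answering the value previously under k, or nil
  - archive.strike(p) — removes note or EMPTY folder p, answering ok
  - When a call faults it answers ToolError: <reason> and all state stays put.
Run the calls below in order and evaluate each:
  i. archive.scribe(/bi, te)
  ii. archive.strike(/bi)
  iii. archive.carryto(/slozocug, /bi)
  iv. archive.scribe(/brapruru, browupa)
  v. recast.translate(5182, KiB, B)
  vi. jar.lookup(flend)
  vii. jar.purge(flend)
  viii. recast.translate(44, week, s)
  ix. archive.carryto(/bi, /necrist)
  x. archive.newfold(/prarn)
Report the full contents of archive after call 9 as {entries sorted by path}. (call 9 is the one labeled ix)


;; archive.scribe(p→/bi, c→te) : created
;; archive.strike(p→/bi) : ok
;; archive.carryto(s→/slozocug, d→/bi) : ok
;; archive.scribe(p→/brapruru, c→browupa) : created
;; recast.translate(v→5182, u_from→KiB, u_to→B) : 5306368
;; jar.lookup(k→flend) : mismeg
;; jar.purge(k→flend) : mismeg
;; recast.translate(v→44, u_from→week, u_to→s) : 26611200
;; archive.carryto(s→/bi, d→/necrist) : ok
;; archive.newfold(p→/prarn) : ok

Answer: {brapruru=browupa, necrist=to}


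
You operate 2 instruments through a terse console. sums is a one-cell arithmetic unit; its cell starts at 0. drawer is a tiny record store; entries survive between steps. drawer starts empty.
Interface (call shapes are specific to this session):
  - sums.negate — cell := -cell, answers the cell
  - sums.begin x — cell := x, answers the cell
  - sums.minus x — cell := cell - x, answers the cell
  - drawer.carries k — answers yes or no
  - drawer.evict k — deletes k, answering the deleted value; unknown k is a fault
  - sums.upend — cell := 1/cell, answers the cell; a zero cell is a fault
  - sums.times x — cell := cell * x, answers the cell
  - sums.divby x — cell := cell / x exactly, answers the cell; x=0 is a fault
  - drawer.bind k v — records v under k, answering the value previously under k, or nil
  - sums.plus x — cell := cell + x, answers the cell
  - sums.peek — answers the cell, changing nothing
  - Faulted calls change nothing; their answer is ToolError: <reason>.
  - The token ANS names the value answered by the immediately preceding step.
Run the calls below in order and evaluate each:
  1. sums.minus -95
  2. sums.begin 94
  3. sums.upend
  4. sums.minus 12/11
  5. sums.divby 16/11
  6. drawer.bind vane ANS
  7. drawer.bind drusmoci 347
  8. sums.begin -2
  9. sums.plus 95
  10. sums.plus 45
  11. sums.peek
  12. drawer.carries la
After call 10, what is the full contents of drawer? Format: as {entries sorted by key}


I try sums.minus passing -95, and see 95.
Next I call sums.begin passing 94, giving 94.
Next I call sums.upend, → 1/94.
Calling sums.minus passing 12/11, which returns -1117/1034.
I try sums.divby passing 16/11, and get -1117/1504.
Invoking drawer.bind passing vane, ANS, and observe nil.
Then drawer.bind passing drusmoci, 347: nil.
Then sums.begin passing -2, giving -2.
Calling sums.plus passing 95, which returns 93.
Next I call sums.plus passing 45, — result: 138.
I run sums.peek(), which returns 138.
Calling drawer.carries passing la, — result: no.

Answer: {drusmoci=347, vane=-1117/1504}


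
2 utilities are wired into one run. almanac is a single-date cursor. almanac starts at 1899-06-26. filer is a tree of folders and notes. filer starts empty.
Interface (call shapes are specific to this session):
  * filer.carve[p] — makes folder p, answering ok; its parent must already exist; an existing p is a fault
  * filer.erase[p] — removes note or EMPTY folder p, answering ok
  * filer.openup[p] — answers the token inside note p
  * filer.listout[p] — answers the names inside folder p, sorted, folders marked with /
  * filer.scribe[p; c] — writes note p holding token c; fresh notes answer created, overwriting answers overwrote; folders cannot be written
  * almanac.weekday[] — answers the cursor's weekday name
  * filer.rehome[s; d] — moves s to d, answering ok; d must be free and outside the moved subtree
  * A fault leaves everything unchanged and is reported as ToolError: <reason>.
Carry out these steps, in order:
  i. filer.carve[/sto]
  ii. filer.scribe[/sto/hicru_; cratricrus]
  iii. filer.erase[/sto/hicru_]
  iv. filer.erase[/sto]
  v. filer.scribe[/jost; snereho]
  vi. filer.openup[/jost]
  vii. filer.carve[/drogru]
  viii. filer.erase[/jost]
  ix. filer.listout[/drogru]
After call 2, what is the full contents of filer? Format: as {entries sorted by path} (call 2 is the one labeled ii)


% filer.carve p: /sto
  ok
% filer.scribe p: /sto/hicru_ c: cratricrus
  created
% filer.erase p: /sto/hicru_
  ok
% filer.erase p: /sto
  ok
% filer.scribe p: /jost c: snereho
  created
% filer.openup p: /jost
  snereho
% filer.carve p: /drogru
  ok
% filer.erase p: /jost
  ok
% filer.listout p: /drogru
  []

Answer: {sto/, sto/hicru_=cratricrus}


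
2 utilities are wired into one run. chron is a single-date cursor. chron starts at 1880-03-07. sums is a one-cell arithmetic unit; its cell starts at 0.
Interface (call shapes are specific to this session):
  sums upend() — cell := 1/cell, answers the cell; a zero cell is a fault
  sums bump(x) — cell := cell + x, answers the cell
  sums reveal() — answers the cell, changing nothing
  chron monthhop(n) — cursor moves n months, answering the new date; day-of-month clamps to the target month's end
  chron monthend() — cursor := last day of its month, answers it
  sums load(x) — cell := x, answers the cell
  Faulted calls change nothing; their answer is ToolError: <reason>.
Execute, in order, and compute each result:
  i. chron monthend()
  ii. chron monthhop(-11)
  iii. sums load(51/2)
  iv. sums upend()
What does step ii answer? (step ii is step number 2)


Calling chron monthend(), and see 1880-03-31.
I run chron monthhop with n: -11, yielding 1879-04-30.
Using sums load with x: 51/2, and get 51/2.
Invoking sums upend, and see 2/51.

Answer: 1879-04-30


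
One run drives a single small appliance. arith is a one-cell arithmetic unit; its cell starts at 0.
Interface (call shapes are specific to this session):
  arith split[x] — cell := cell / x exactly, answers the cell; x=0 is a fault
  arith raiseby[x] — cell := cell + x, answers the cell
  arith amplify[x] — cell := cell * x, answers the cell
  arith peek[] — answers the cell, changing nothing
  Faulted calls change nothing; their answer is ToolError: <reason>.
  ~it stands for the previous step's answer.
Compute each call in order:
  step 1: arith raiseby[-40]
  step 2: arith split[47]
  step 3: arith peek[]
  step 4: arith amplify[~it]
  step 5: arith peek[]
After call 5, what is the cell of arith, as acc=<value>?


> arith raiseby x=-40
[out] -40
> arith split x=47
[out] -40/47
> arith peek
[out] -40/47
> arith amplify x=~it
[out] 1600/2209
> arith peek
[out] 1600/2209

Answer: acc=1600/2209


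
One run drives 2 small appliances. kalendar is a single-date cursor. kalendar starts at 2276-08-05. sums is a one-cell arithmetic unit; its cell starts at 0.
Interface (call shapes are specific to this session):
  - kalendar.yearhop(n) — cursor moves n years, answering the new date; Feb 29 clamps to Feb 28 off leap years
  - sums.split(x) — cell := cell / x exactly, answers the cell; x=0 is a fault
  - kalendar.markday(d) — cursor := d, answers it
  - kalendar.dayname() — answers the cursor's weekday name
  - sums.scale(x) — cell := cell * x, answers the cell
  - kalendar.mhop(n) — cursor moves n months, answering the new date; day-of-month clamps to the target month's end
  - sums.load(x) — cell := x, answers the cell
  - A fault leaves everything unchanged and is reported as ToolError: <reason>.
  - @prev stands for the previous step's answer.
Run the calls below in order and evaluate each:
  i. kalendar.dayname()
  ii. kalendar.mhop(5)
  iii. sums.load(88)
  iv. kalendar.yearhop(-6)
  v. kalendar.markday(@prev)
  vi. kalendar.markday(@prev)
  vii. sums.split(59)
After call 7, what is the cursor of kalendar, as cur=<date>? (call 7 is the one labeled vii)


Answer: cur=2271-01-05

Derivation:
[in] kalendar.dayname
= Saturday
[in] kalendar.mhop n→5
= 2277-01-05
[in] sums.load x→88
= 88
[in] kalendar.yearhop n→-6
= 2271-01-05
[in] kalendar.markday d→@prev
= 2271-01-05
[in] kalendar.markday d→@prev
= 2271-01-05
[in] sums.split x→59
= 88/59


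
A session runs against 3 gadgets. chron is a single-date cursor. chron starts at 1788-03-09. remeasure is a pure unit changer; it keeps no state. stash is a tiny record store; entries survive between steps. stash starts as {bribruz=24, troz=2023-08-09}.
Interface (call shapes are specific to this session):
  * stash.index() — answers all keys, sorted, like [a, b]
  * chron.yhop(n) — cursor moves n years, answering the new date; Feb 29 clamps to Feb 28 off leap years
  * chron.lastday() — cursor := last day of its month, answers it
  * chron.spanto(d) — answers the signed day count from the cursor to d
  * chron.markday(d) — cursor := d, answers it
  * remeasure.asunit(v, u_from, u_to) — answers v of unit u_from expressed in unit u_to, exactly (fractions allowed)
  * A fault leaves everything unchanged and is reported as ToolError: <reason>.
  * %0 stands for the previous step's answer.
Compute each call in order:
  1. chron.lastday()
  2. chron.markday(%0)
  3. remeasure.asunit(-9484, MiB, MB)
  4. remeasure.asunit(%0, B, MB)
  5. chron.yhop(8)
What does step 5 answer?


Answer: 1796-03-31

Derivation:
>> lastday()
<< 1788-03-31
>> markday(d→%0)
<< 1788-03-31
>> asunit(v→-9484, u_from→MiB, u_to→MB)
<< -155385856/15625
>> asunit(v→%0, u_from→B, u_to→MB)
<< -2427904/244140625
>> yhop(n→8)
<< 1796-03-31


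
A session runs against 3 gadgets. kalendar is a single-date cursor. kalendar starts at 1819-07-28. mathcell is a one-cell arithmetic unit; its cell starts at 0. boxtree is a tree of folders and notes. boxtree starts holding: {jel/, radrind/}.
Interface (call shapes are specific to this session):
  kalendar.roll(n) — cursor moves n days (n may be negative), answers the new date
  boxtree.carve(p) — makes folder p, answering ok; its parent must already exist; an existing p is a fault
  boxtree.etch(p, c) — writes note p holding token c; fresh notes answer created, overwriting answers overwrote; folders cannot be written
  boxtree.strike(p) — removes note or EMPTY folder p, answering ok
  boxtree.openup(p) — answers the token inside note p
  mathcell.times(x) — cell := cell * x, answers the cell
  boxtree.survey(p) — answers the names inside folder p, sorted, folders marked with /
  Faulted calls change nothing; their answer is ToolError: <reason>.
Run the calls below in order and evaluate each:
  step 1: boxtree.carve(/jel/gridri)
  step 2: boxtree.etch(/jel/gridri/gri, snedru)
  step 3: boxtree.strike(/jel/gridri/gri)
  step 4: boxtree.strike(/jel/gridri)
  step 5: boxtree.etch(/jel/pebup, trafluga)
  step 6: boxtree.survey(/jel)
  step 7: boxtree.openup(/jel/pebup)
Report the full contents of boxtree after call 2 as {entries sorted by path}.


-> boxtree.carve(p='/jel/gridri')
<- ok
-> boxtree.etch(p='/jel/gridri/gri', c='snedru')
<- created
-> boxtree.strike(p='/jel/gridri/gri')
<- ok
-> boxtree.strike(p='/jel/gridri')
<- ok
-> boxtree.etch(p='/jel/pebup', c='trafluga')
<- created
-> boxtree.survey(p='/jel')
<- [pebup]
-> boxtree.openup(p='/jel/pebup')
<- trafluga

Answer: {jel/, jel/gridri/, jel/gridri/gri=snedru, radrind/}


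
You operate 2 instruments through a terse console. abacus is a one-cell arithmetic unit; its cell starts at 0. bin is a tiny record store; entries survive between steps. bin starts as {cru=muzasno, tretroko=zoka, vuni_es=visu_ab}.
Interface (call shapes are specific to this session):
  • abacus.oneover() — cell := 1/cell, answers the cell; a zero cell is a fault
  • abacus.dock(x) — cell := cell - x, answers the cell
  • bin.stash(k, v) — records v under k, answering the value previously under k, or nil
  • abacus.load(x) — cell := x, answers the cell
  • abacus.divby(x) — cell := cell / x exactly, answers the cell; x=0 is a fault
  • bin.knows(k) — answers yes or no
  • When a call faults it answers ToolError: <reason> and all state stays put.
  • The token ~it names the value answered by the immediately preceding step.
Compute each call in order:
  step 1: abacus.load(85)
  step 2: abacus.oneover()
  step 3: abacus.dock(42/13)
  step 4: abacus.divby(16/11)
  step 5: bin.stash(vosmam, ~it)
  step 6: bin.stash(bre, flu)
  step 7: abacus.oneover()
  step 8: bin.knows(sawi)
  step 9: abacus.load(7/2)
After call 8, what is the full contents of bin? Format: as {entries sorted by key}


;; 1. load(x: 85) == 85
;; 2. oneover() == 1/85
;; 3. dock(x: 42/13) == -3557/1105
;; 4. divby(x: 16/11) == -39127/17680
;; 5. stash(k: vosmam, v: ~it) == nil
;; 6. stash(k: bre, v: flu) == nil
;; 7. oneover() == -17680/39127
;; 8. knows(k: sawi) == no
;; 9. load(x: 7/2) == 7/2

Answer: {bre=flu, cru=muzasno, tretroko=zoka, vosmam=-39127/17680, vuni_es=visu_ab}


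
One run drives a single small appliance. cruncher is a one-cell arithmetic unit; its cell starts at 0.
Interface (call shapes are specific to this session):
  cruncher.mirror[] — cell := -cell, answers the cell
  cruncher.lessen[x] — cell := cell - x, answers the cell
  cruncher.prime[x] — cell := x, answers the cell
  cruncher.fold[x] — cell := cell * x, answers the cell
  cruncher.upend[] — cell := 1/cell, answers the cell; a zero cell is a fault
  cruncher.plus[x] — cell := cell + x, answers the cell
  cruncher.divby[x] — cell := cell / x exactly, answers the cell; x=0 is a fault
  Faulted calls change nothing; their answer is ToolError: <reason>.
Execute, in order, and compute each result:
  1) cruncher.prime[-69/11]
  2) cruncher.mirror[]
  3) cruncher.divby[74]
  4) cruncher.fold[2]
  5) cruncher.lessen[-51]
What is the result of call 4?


·→ prime(x='-69/11')
·← -69/11
·→ mirror()
·← 69/11
·→ divby(x='74')
·← 69/814
·→ fold(x='2')
·← 69/407
·→ lessen(x='-51')
·← 20826/407

Answer: 69/407


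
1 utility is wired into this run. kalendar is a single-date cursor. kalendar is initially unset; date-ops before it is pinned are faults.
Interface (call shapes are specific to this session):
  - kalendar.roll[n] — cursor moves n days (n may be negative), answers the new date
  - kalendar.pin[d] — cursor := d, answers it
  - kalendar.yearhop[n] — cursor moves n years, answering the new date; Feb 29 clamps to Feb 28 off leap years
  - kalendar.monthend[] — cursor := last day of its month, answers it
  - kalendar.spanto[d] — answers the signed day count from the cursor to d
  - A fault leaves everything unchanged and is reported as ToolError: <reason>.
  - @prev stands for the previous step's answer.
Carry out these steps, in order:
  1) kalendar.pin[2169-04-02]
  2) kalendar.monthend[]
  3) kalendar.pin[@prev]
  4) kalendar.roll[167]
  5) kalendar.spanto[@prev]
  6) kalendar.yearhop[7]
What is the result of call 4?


Answer: 2169-10-14

Derivation:
-> kalendar.pin(d='2169-04-02')
<- 2169-04-02
-> kalendar.monthend()
<- 2169-04-30
-> kalendar.pin(d='@prev')
<- 2169-04-30
-> kalendar.roll(n='167')
<- 2169-10-14
-> kalendar.spanto(d='@prev')
<- 0
-> kalendar.yearhop(n='7')
<- 2176-10-14
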